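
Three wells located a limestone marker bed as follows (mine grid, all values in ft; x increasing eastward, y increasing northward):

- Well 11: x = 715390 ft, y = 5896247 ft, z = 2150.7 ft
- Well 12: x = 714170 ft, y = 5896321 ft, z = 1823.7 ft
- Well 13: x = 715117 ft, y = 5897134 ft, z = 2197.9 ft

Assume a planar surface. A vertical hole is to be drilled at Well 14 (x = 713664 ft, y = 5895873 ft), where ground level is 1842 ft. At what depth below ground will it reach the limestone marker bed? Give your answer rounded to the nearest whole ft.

220 ft

Let the plane be z = a·x + b·y + c.
Well 12−Well 11: −1220a + 74b = −327;  Well 13−Well 11: −273a + 887b = 47.2.
Solving gives a = 0.27642085, b = 0.13828962.
Then c = 2150.7 − a·715390 − b·5896247 = −1010987.75.
At (713664, 5895873): z_contact = 197271.6 + 815338.0 − 1010987.75 = 1621.9 ft.
Depth below ground = 1842 − 1621.9 = 220 ft.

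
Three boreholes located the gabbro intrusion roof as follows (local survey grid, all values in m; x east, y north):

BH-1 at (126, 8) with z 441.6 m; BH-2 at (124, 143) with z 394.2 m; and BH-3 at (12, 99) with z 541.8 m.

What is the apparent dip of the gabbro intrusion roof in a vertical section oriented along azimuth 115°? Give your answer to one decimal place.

42.2°

Two edge vectors: BH-1→BH-2 = (-2, 135, -47.4), BH-1→BH-3 = (-114, 91, 100.2).
Normal n = (BH-1→BH-2) × (BH-1→BH-3) = (17840.4, 5604, 15208).
So ∂z/∂x = −n_x/n_z = −1.17309 and ∂z/∂y = −n_y/n_z = −0.36849.
Unit vector along 115° is (sin 115°, cos 115°) = (0.9063, -0.4226).
Slope in that direction = a·(0.9063) + b·(-0.4226) = −0.90745.
Apparent dip = arctan|0.90745| = 42.2° (true dip is 50.9°, so apparent ≤ true as expected).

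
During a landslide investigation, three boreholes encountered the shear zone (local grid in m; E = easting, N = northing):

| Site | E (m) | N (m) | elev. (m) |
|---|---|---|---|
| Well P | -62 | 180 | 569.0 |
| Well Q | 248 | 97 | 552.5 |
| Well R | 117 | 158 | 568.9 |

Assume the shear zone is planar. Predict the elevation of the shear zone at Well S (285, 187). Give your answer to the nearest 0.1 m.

586.9 m

Two edge vectors: Well P→Well Q = (310, -83, -16.5), Well P→Well R = (179, -22, -0.1).
Normal n = (Well P→Well Q) × (Well P→Well R) = (-354.7, -2922.5, 8037).
So ∂z/∂E = −n_x/n_z = 0.04413 and ∂z/∂N = −n_y/n_z = 0.36363.
Intercept c from Well P: 569 + 2.74 − 65.45 = 506.28.
At (285, 187): z = 12.6 + 68.0 + 506.28 = 586.9 m.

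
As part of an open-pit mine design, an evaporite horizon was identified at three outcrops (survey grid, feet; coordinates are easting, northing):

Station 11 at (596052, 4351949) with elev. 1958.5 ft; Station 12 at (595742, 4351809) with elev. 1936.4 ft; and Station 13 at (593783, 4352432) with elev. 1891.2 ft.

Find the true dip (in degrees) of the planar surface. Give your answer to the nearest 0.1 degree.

Two edge vectors: Station 11→Station 12 = (-310, -140, -22.1), Station 11→Station 13 = (-2269, 483, -67.3).
Normal n = (Station 11→Station 12) × (Station 11→Station 13) = (20096.3, 29281.9, -467390).
So ∂z/∂easting = −n_x/n_z = 0.04300 and ∂z/∂northing = −n_y/n_z = 0.06265.
Gradient magnitude |∇z| = √(a² + b²) = √(0.00185 + 0.00393) = 0.07599.
True dip = arctan(0.07599) = 4.3°, dipping toward SW (azimuth ≈ 214°).

4.3°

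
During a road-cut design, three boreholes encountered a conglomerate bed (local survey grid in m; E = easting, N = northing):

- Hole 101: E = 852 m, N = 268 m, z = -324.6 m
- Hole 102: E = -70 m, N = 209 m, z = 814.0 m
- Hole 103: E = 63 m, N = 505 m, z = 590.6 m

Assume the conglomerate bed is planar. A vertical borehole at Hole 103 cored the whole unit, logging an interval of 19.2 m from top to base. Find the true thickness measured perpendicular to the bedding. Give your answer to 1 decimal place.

Two edge vectors: Hole 101→Hole 102 = (-922, -59, 1138.6), Hole 101→Hole 103 = (-789, 237, 915.2).
Normal n = (Hole 101→Hole 102) × (Hole 101→Hole 103) = (-323845, -54541, -265065).
So ∂z/∂E = −n_x/n_z = −1.22176 and ∂z/∂N = −n_y/n_z = −0.20576.
|∇z| = √(a²+b²) = 1.23896, so dip δ = arctan(1.23896) = 51.09°.
True thickness = vertical thickness × cos δ = 19.2 × cos 51.09° = 12.1 m.

12.1 m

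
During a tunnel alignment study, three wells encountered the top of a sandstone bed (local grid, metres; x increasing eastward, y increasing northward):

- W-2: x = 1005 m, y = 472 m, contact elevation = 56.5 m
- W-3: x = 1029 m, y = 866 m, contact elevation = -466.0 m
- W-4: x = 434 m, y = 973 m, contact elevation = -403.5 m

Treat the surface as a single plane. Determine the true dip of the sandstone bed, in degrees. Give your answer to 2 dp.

53.45°

Let the plane be z = a·x + b·y + c.
W-3−W-2: 24a + 394b = −522.5;  W-4−W-2: −571a + 501b = −460.
Solving gives a = −0.33980, b = −1.30544.
Gradient magnitude |∇z| = √(a² + b²) = √(0.11547 + 1.70418) = 1.34894.
True dip = arctan(1.34894) = 53.45°, dipping toward NNE (azimuth ≈ 015°).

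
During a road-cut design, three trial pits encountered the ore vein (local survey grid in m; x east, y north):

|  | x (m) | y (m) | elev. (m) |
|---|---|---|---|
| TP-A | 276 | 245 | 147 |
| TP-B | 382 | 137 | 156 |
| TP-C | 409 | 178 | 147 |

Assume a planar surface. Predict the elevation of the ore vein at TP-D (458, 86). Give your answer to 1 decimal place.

158.1 m

Two edge vectors: TP-A→TP-B = (106, -108, 9), TP-A→TP-C = (133, -67, 0).
Normal n = (TP-A→TP-B) × (TP-A→TP-C) = (603, 1197, 7262).
So ∂z/∂x = −n_x/n_z = −0.08303 and ∂z/∂y = −n_y/n_z = −0.16483.
Intercept c from TP-A: 147 + 22.92 + 40.38 = 210.30.
At (458, 86): z = −38.0 − 14.2 + 210.30 = 158.1 m.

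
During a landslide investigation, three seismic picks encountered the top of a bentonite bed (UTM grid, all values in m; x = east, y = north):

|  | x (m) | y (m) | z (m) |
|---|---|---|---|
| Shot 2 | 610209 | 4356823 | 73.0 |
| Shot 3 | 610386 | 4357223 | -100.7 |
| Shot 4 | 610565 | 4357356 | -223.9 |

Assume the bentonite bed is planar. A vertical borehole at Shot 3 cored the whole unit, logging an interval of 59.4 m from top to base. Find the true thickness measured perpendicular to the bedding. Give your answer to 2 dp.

Two edge vectors: Shot 2→Shot 3 = (177, 400, -173.7), Shot 2→Shot 4 = (356, 533, -296.9).
Normal n = (Shot 2→Shot 3) × (Shot 2→Shot 4) = (-26177.9, -9285.9, -48059).
So ∂z/∂x = −n_x/n_z = −0.54470 and ∂z/∂y = −n_y/n_z = −0.19322.
|∇z| = √(a²+b²) = 0.57796, so dip δ = arctan(0.57796) = 30.03°.
True thickness = vertical thickness × cos δ = 59.4 × cos 30.03° = 51.43 m.

51.43 m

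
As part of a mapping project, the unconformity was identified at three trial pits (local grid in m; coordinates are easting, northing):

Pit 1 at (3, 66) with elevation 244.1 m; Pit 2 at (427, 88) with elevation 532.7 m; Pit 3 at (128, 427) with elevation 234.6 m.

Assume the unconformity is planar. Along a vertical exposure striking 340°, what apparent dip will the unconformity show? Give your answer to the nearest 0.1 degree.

Let the plane be z = a·easting + b·northing + c.
Pit 2−Pit 1: 424a + 22b = 288.6;  Pit 3−Pit 1: 125a + 361b = −9.5.
Solving gives a = 0.69450, b = −0.26679.
Unit vector along 340° is (sin 340°, cos 340°) = (-0.3420, 0.9397).
Slope in that direction = a·(-0.3420) + b·(0.9397) = −0.48824.
Apparent dip = arctan|0.48824| = 26.0° (true dip is 36.6°, so apparent ≤ true as expected).

26.0°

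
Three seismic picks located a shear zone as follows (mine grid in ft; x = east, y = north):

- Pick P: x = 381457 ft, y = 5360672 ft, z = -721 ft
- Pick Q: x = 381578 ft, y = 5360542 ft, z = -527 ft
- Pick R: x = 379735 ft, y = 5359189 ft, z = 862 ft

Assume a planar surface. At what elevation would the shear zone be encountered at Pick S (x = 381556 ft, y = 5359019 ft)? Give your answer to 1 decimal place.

Two edge vectors: Pick P→Pick Q = (121, -130, 194), Pick P→Pick R = (-1722, -1483, 1583).
Normal n = (Pick P→Pick Q) × (Pick P→Pick R) = (81912, -525611, -403303).
So ∂z/∂x = −n_x/n_z = 0.203102878 and ∂z/∂y = −n_y/n_z = −1.303265783.
Intercept c from Pick P: -721 − 77475.01 + 6986380.39 = 6908184.38.
At (381556, 5359019): z = 77495.1 − 6984226.1 + 6908184.38 = 1453.4 ft.

1453.4 ft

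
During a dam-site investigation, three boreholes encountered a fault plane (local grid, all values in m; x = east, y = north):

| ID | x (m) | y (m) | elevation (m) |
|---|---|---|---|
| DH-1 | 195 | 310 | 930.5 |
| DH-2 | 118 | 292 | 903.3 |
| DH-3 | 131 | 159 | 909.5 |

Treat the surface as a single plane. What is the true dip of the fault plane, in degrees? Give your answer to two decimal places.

19.61°

Let the plane be z = a·x + b·y + c.
DH-2−DH-1: −77a − 18b = −27.2;  DH-3−DH-1: −64a − 151b = −21.
Solving gives a = 0.35601, b = −0.01182.
Gradient magnitude |∇z| = √(a² + b²) = √(0.12674 + 0.00014) = 0.35621.
True dip = arctan(0.35621) = 19.61°, dipping toward W (azimuth ≈ 272°).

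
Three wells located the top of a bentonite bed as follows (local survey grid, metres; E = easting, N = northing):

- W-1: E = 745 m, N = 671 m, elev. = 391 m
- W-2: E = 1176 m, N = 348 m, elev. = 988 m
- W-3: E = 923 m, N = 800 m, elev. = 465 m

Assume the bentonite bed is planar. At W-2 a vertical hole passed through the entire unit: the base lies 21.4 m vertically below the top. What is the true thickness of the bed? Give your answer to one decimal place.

Two edge vectors: W-1→W-2 = (431, -323, 597), W-1→W-3 = (178, 129, 74).
Normal n = (W-1→W-2) × (W-1→W-3) = (-100915, 74372, 113093).
So ∂z/∂E = −n_x/n_z = 0.89232 and ∂z/∂N = −n_y/n_z = −0.65762.
|∇z| = √(a²+b²) = 1.10846, so dip δ = arctan(1.10846) = 47.94°.
True thickness = vertical thickness × cos δ = 21.4 × cos 47.94° = 14.3 m.

14.3 m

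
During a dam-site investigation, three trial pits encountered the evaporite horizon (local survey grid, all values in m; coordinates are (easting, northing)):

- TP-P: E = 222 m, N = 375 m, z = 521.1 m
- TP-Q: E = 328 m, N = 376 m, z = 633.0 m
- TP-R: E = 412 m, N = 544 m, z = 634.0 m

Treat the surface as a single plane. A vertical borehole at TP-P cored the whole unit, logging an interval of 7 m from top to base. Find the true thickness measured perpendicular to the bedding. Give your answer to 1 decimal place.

Two edge vectors: TP-P→TP-Q = (106, 1, 111.9), TP-P→TP-R = (190, 169, 112.9).
Normal n = (TP-P→TP-Q) × (TP-P→TP-R) = (-18798.2, 9293.6, 17724).
So ∂z/∂E = −n_x/n_z = 1.06061 and ∂z/∂N = −n_y/n_z = −0.52435.
|∇z| = √(a²+b²) = 1.18314, so dip δ = arctan(1.18314) = 49.80°.
True thickness = vertical thickness × cos δ = 7 × cos 49.80° = 4.5 m.

4.5 m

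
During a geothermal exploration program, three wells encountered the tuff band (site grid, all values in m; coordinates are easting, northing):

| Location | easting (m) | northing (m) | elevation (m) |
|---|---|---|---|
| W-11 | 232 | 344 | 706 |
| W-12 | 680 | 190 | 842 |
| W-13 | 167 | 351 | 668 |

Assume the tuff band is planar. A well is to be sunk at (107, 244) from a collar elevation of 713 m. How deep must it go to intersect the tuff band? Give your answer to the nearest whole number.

215 m

Two edge vectors: W-11→W-12 = (448, -154, 136), W-11→W-13 = (-65, 7, -38).
Normal n = (W-11→W-12) × (W-11→W-13) = (4900, 8184, -6874).
So ∂z/∂easting = −n_x/n_z = 0.71283 and ∂z/∂northing = −n_y/n_z = 1.19057.
Intercept c from W-11: 706 − 165.38 − 409.56 = 131.07.
At (107, 244): z_contact = 76.3 + 290.5 + 131.07 = 497.8 m.
Depth below ground = 713 − 497.8 = 215 m.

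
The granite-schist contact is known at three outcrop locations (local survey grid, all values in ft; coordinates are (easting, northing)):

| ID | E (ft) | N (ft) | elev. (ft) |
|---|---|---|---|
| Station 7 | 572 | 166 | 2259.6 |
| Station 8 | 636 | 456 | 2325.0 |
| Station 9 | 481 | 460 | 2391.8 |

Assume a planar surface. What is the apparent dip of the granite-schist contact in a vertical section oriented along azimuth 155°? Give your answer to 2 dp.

Let the plane be z = a·E + b·N + c.
Station 8−Station 7: 64a + 290b = 65.4;  Station 9−Station 7: −91a + 294b = 132.2.
Solving gives a = −0.42274, b = 0.31881.
Unit vector along 155° is (sin 155°, cos 155°) = (0.4226, -0.9063).
Slope in that direction = a·(0.4226) + b·(-0.9063) = −0.46760.
Apparent dip = arctan|0.46760| = 25.06° (true dip is 27.9°, so apparent ≤ true as expected).

25.06°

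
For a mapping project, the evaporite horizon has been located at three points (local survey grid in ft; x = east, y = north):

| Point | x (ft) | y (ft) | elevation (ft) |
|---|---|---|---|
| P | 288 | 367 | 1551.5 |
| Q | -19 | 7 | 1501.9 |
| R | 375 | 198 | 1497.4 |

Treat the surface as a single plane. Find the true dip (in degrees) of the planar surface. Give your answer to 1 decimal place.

Two edge vectors: P→Q = (-307, -360, -49.6), P→R = (87, -169, -54.1).
Normal n = (P→Q) × (P→R) = (11093.6, -20923.9, 83203).
So ∂z/∂x = −n_x/n_z = −0.13333 and ∂z/∂y = −n_y/n_z = 0.25148.
Gradient magnitude |∇z| = √(a² + b²) = √(0.01778 + 0.06324) = 0.28464.
True dip = arctan(0.28464) = 15.9°, dipping toward SSE (azimuth ≈ 152°).

15.9°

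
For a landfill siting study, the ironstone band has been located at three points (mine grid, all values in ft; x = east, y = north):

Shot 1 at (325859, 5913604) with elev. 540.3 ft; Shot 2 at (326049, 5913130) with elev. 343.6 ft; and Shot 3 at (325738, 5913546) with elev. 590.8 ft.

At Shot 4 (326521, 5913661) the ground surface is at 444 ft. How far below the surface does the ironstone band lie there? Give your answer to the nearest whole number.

Two edge vectors: Shot 1→Shot 2 = (190, -474, -196.7), Shot 1→Shot 3 = (-121, -58, 50.5).
Normal n = (Shot 1→Shot 2) × (Shot 1→Shot 3) = (-35345.6, 14205.7, -68374).
So ∂z/∂x = −n_x/n_z = −0.51694504 and ∂z/∂y = −n_y/n_z = 0.20776465.
Intercept c from Shot 1: 540.3 + 168451.19 − 1228637.85 = −1059646.36.
At (326521, 5913661): z_contact = −168793.4 + 1228649.7 − 1059646.36 = 209.9 ft.
Depth below ground = 444 − 209.9 = 234 ft.

234 ft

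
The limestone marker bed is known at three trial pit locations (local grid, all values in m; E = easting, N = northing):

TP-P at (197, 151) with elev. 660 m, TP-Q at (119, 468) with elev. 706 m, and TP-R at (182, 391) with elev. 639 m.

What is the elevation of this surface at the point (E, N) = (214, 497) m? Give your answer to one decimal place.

Two edge vectors: TP-P→TP-Q = (-78, 317, 46), TP-P→TP-R = (-15, 240, -21).
Normal n = (TP-P→TP-Q) × (TP-P→TP-R) = (-17697, -2328, -13965).
So ∂z/∂E = −n_x/n_z = −1.26724 and ∂z/∂N = −n_y/n_z = −0.16670.
Intercept c from TP-P: 660 + 249.65 + 25.17 = 934.82.
At (214, 497): z = −271.2 − 82.9 + 934.82 = 580.8 m.

580.8 m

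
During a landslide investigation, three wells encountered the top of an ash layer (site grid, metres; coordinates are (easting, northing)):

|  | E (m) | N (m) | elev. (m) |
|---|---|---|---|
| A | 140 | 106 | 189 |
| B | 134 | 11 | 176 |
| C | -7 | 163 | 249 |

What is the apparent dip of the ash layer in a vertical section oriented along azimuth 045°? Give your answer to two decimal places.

7.57°

Two edge vectors: A→B = (-6, -95, -13), A→C = (-147, 57, 60).
Normal n = (A→B) × (A→C) = (-4959, 2271, -14307).
So ∂z/∂E = −n_x/n_z = −0.34661 and ∂z/∂N = −n_y/n_z = 0.15873.
Unit vector along 045° is (sin 45°, cos 45°) = (0.7071, 0.7071).
Slope in that direction = a·(0.7071) + b·(0.7071) = −0.13285.
Apparent dip = arctan|0.13285| = 7.57° (true dip is 20.9°, so apparent ≤ true as expected).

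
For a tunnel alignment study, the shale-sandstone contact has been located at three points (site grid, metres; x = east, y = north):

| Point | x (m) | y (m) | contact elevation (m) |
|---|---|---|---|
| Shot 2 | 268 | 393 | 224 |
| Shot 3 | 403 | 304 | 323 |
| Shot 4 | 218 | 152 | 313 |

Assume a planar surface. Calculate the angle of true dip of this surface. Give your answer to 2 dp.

Two edge vectors: Shot 2→Shot 3 = (135, -89, 99), Shot 2→Shot 4 = (-50, -241, 89).
Normal n = (Shot 2→Shot 3) × (Shot 2→Shot 4) = (15938, -16965, -36985).
So ∂z/∂x = −n_x/n_z = 0.43093 and ∂z/∂y = −n_y/n_z = −0.45870.
Gradient magnitude |∇z| = √(a² + b²) = √(0.18570 + 0.21041) = 0.62937.
True dip = arctan(0.62937) = 32.19°, dipping toward NW (azimuth ≈ 317°).

32.19°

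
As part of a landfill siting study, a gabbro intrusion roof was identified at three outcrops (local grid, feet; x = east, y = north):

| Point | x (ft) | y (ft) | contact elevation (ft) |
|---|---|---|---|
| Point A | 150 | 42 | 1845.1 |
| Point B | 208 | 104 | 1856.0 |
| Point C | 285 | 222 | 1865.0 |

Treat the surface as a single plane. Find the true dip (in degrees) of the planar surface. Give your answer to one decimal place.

Let the plane be z = a·x + b·y + c.
Point B−Point A: 58a + 62b = 10.9;  Point C−Point A: 135a + 180b = 19.9.
Solving gives a = 0.35179, b = −0.15329.
Gradient magnitude |∇z| = √(a² + b²) = √(0.12375 + 0.02350) = 0.38373.
True dip = arctan(0.38373) = 21.0°, dipping toward WNW (azimuth ≈ 294°).

21.0°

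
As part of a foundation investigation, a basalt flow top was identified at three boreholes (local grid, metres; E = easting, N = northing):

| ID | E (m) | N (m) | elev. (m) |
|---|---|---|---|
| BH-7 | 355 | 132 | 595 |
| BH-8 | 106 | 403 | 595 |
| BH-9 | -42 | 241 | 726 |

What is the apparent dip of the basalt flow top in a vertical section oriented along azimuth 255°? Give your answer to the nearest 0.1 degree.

28.0°

Two edge vectors: BH-7→BH-8 = (-249, 271, 0), BH-7→BH-9 = (-397, 109, 131).
Normal n = (BH-7→BH-8) × (BH-7→BH-9) = (35501, 32619, 80446).
So ∂z/∂E = −n_x/n_z = −0.44130 and ∂z/∂N = −n_y/n_z = −0.40548.
Unit vector along 255° is (sin 255°, cos 255°) = (-0.9659, -0.2588).
Slope in that direction = a·(-0.9659) + b·(-0.2588) = 0.53121.
Apparent dip = arctan|0.53121| = 28.0° (true dip is 30.9°, so apparent ≤ true as expected).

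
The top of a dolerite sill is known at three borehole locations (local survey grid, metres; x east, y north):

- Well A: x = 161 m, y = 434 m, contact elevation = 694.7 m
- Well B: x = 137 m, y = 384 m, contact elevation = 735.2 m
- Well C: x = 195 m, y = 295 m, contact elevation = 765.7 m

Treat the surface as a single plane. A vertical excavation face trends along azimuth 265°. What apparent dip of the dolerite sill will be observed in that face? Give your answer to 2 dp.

24.92°

Let the plane be z = a·x + b·y + c.
Well B−Well A: −24a − 50b = 40.5;  Well C−Well A: 34a − 139b = 71.
Solving gives a = −0.41293, b = −0.61180.
Unit vector along 265° is (sin 265°, cos 265°) = (-0.9962, -0.0872).
Slope in that direction = a·(-0.9962) + b·(-0.0872) = 0.46468.
Apparent dip = arctan|0.46468| = 24.92° (true dip is 36.4°, so apparent ≤ true as expected).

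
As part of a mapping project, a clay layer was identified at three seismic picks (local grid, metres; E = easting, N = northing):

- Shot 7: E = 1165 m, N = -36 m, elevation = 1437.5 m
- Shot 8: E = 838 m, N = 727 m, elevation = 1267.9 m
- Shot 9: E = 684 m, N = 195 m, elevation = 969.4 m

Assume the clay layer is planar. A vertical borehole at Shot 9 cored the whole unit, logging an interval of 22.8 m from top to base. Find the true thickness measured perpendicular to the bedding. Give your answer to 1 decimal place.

15.2 m

Two edge vectors: Shot 7→Shot 8 = (-327, 763, -169.6), Shot 7→Shot 9 = (-481, 231, -468.1).
Normal n = (Shot 7→Shot 8) × (Shot 7→Shot 9) = (-317982.7, -71491.1, 291466).
So ∂z/∂E = −n_x/n_z = 1.09098 and ∂z/∂N = −n_y/n_z = 0.24528.
|∇z| = √(a²+b²) = 1.11821, so dip δ = arctan(1.11821) = 48.19°.
True thickness = vertical thickness × cos δ = 22.8 × cos 48.19° = 15.2 m.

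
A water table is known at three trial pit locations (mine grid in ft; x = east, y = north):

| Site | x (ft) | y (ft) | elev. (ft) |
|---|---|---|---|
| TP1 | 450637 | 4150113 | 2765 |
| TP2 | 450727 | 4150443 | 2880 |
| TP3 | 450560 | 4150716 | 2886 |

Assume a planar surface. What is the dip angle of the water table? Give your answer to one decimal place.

24.0°

Two edge vectors: TP1→TP2 = (90, 330, 115), TP1→TP3 = (-77, 603, 121).
Normal n = (TP1→TP2) × (TP1→TP3) = (-29415, -19745, 79680).
So ∂z/∂x = −n_x/n_z = 0.36916 and ∂z/∂y = −n_y/n_z = 0.24780.
Gradient magnitude |∇z| = √(a² + b²) = √(0.13628 + 0.06141) = 0.44462.
True dip = arctan(0.44462) = 24.0°, dipping toward SW (azimuth ≈ 236°).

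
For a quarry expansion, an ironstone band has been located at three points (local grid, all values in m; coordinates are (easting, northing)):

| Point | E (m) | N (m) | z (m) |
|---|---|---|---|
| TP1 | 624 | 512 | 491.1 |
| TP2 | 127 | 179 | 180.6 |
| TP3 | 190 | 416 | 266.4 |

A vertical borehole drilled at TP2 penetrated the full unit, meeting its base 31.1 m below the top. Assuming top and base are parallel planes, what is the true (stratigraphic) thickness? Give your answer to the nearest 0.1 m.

27.6 m

Two edge vectors: TP1→TP2 = (-497, -333, -310.5), TP1→TP3 = (-434, -96, -224.7).
Normal n = (TP1→TP2) × (TP1→TP3) = (45017.1, 23081.1, -96810).
So ∂z/∂E = −n_x/n_z = 0.46500 and ∂z/∂N = −n_y/n_z = 0.23842.
|∇z| = √(a²+b²) = 0.52256, so dip δ = arctan(0.52256) = 27.59°.
True thickness = vertical thickness × cos δ = 31.1 × cos 27.59° = 27.6 m.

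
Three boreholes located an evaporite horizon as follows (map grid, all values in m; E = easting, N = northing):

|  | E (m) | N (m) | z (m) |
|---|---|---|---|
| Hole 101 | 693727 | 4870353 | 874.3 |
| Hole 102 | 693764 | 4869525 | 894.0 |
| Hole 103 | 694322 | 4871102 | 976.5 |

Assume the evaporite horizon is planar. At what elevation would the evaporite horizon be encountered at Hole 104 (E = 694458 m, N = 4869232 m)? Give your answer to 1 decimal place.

1031.0 m

Let the plane be z = a·E + b·N + c.
Hole 102−Hole 101: 37a − 828b = 19.7;  Hole 103−Hole 101: 595a + 749b = 102.2.
Solving gives a = 0.190972437, b = −0.015258478.
Then c = 874.3 − a·693727 − b·4870353 = −57294.26.
At (694458, 4869232): z = 132622.3 − 74297.1 − 57294.26 = 1031.0 m.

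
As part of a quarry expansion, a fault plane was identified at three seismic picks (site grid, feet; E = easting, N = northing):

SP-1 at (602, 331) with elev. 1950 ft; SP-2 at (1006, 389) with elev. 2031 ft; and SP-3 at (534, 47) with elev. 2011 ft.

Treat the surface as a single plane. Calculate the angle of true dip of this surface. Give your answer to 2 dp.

Two edge vectors: SP-1→SP-2 = (404, 58, 81), SP-1→SP-3 = (-68, -284, 61).
Normal n = (SP-1→SP-2) × (SP-1→SP-3) = (26542, -30152, -110792).
So ∂z/∂E = −n_x/n_z = 0.23957 and ∂z/∂N = −n_y/n_z = −0.27215.
Gradient magnitude |∇z| = √(a² + b²) = √(0.05739 + 0.07407) = 0.36257.
True dip = arctan(0.36257) = 19.93°, dipping toward NW (azimuth ≈ 319°).

19.93°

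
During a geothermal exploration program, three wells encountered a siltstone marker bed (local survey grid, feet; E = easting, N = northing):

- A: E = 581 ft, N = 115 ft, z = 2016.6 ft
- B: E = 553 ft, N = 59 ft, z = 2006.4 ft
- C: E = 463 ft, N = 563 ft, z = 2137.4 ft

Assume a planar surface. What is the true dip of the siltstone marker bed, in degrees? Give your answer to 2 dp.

14.87°

Two edge vectors: A→B = (-28, -56, -10.2), A→C = (-118, 448, 120.8).
Normal n = (A→B) × (A→C) = (-2195.2, 4586, -19152).
So ∂z/∂E = −n_x/n_z = −0.11462 and ∂z/∂N = −n_y/n_z = 0.23945.
Gradient magnitude |∇z| = √(a² + b²) = √(0.01314 + 0.05734) = 0.26547.
True dip = arctan(0.26547) = 14.87°, dipping toward SSE (azimuth ≈ 154°).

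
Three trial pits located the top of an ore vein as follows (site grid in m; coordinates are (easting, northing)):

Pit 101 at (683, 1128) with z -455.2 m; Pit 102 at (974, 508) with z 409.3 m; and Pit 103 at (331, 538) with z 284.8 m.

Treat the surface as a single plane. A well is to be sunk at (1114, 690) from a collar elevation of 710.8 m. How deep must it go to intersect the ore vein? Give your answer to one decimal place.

525.6 m

Let the plane be z = a·E + b·N + c.
Pit 102−Pit 101: 291a − 620b = 864.5;  Pit 103−Pit 101: −352a − 590b = 740.
Solving gives a = 0.131447, b = −1.332660.
Then c = -455.2 − a·683 − b·1128 = 958.26.
At (1114, 690): z_contact = 146.43 − 919.54 + 958.26 = 185.16 m.
Depth below ground = 710.8 − 185.16 = 525.6 m.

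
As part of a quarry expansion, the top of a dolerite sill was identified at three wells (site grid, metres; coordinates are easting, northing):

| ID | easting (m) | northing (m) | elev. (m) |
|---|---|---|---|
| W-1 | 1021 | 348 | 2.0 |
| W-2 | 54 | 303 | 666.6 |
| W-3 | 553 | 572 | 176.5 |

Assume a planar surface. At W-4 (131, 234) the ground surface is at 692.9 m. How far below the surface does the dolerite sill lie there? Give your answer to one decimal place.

35.8 m

Let the plane be z = a·easting + b·northing + c.
W-2−W-1: −967a − 45b = 664.6;  W-3−W-1: −468a + 224b = 174.5.
Solving gives a = −0.659419, b = −0.598698.
Then c = 2 − a·1021 − b·348 = 883.61.
At (131, 234): z_contact = −86.38 − 140.10 + 883.61 = 657.13 m.
Depth below ground = 692.9 − 657.13 = 35.8 m.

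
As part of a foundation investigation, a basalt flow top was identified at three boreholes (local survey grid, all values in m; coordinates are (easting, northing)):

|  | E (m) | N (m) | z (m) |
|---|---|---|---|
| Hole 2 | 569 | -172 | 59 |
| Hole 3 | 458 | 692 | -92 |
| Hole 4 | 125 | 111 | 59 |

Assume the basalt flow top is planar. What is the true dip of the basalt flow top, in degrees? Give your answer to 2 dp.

Two edge vectors: Hole 2→Hole 3 = (-111, 864, -151), Hole 2→Hole 4 = (-444, 283, 0).
Normal n = (Hole 2→Hole 3) × (Hole 2→Hole 4) = (42733, 67044, 352203).
So ∂z/∂E = −n_x/n_z = −0.12133 and ∂z/∂N = −n_y/n_z = −0.19036.
Gradient magnitude |∇z| = √(a² + b²) = √(0.01472 + 0.03624) = 0.22574.
True dip = arctan(0.22574) = 12.72°, dipping toward NNE (azimuth ≈ 033°).

12.72°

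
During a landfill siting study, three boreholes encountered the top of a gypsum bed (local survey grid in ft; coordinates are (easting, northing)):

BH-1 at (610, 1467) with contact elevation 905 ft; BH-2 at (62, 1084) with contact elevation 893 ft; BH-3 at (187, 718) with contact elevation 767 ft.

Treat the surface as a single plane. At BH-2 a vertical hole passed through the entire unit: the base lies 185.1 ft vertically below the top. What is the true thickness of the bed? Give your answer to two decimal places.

175.55 ft

Let the plane be z = a·E + b·N + c.
BH-2−BH-1: −548a − 383b = −12;  BH-3−BH-1: −423a − 749b = −138.
Solving gives a = −0.17656, b = 0.28396.
|∇z| = √(a²+b²) = 0.33438, so dip δ = arctan(0.33438) = 18.49°.
True thickness = vertical thickness × cos δ = 185.1 × cos 18.49° = 175.55 ft.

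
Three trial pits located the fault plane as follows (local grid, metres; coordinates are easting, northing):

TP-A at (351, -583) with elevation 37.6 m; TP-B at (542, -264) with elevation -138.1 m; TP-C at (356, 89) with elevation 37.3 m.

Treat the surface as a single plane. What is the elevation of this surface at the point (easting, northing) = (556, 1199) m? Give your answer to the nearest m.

-142 m

Two edge vectors: TP-A→TP-B = (191, 319, -175.7), TP-A→TP-C = (5, 672, -0.3).
Normal n = (TP-A→TP-B) × (TP-A→TP-C) = (117974.7, -821.2, 126757).
So ∂z/∂easting = −n_x/n_z = −0.93072 and ∂z/∂northing = −n_y/n_z = 0.00648.
Intercept c from TP-A: 37.6 + 326.68 + 3.78 = 368.06.
At (556, 1199): z = −517.5 + 7.8 + 368.06 = -141.7 m.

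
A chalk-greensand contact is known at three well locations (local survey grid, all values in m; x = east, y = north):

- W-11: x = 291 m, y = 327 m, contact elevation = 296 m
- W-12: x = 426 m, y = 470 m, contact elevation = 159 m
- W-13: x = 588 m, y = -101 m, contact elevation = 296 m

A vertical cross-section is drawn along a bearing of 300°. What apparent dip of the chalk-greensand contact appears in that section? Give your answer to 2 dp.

16.89°

Two edge vectors: W-11→W-12 = (135, 143, -137), W-11→W-13 = (297, -428, 0).
Normal n = (W-11→W-12) × (W-11→W-13) = (-58636, -40689, -100251).
So ∂z/∂x = −n_x/n_z = −0.58489 and ∂z/∂y = −n_y/n_z = −0.40587.
Unit vector along 300° is (sin 300°, cos 300°) = (-0.8660, 0.5000).
Slope in that direction = a·(-0.8660) + b·(0.5000) = 0.30360.
Apparent dip = arctan|0.30360| = 16.89° (true dip is 35.4°, so apparent ≤ true as expected).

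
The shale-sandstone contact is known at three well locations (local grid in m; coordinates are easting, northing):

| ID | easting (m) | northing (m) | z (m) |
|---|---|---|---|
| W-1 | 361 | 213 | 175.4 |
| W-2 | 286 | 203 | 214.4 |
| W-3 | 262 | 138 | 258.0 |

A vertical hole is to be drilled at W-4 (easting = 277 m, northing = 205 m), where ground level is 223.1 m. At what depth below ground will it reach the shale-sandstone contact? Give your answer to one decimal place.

Two edge vectors: W-1→W-2 = (-75, -10, 39), W-1→W-3 = (-99, -75, 82.6).
Normal n = (W-1→W-2) × (W-1→W-3) = (2099, 2334, 4635).
So ∂z/∂easting = −n_x/n_z = −0.45286 and ∂z/∂northing = −n_y/n_z = −0.50356.
Intercept c from W-1: 175.4 + 163.48 + 107.26 = 446.14.
At (277, 205): z_contact = −125.44 − 103.23 + 446.14 = 217.47 m.
Depth below ground = 223.1 − 217.47 = 5.6 m.

5.6 m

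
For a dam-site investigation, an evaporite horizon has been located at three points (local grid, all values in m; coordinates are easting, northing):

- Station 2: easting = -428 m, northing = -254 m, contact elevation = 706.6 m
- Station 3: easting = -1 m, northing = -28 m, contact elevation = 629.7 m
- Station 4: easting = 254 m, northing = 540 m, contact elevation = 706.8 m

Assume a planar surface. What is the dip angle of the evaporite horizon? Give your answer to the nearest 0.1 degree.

Let the plane be z = a·easting + b·northing + c.
Station 3−Station 2: 427a + 226b = −76.9;  Station 4−Station 2: 682a + 794b = 0.2.
Solving gives a = −0.33046, b = 0.28410.
Gradient magnitude |∇z| = √(a² + b²) = √(0.10920 + 0.08071) = 0.43579.
True dip = arctan(0.43579) = 23.5°, dipping toward SE (azimuth ≈ 131°).

23.5°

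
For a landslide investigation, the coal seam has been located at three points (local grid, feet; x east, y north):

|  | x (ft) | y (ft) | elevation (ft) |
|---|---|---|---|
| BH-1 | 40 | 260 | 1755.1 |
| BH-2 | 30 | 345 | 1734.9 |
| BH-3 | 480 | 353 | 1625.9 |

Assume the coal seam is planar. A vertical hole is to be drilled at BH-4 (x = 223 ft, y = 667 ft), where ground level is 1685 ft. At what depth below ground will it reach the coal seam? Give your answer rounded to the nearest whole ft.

81 ft

Let the plane be z = a·x + b·y + c.
BH-2−BH-1: −10a + 85b = −20.2;  BH-3−BH-1: 440a + 93b = −129.2.
Solving gives a = −0.23750, b = −0.26559.
Then c = 1755.1 − a·40 − b·260 = 1833.65.
At (223, 667): z_contact = −53.0 − 177.1 + 1833.65 = 1603.5 ft.
Depth below ground = 1685 − 1603.5 = 81 ft.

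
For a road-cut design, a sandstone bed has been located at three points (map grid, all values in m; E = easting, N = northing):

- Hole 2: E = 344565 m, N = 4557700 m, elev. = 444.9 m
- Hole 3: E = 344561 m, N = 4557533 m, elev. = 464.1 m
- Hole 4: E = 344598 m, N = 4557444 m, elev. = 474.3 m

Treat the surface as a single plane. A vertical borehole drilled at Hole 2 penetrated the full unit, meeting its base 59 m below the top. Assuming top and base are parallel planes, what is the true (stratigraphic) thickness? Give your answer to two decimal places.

Let the plane be z = a·E + b·N + c.
Hole 3−Hole 2: −4a − 167b = 19.2;  Hole 4−Hole 2: 33a − 256b = 29.4.
Solving gives a = −0.00083, b = −0.11495.
|∇z| = √(a²+b²) = 0.11495, so dip δ = arctan(0.11495) = 6.56°.
True thickness = vertical thickness × cos δ = 59 × cos 6.56° = 58.61 m.

58.61 m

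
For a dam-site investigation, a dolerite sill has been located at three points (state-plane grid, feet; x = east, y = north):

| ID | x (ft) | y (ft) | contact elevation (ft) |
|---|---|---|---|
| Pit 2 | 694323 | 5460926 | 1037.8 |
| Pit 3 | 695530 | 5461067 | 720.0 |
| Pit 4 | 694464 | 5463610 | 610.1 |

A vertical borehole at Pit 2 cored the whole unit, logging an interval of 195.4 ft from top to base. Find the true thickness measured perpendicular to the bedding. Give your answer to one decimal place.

Two edge vectors: Pit 2→Pit 3 = (1207, 141, -317.8), Pit 2→Pit 4 = (141, 2684, -427.7).
Normal n = (Pit 2→Pit 3) × (Pit 2→Pit 4) = (792669.5, 471424.1, 3219707).
So ∂z/∂x = −n_x/n_z = −0.24619 and ∂z/∂y = −n_y/n_z = −0.14642.
|∇z| = √(a²+b²) = 0.28644, so dip δ = arctan(0.28644) = 15.98°.
True thickness = vertical thickness × cos δ = 195.4 × cos 15.98° = 187.8 ft.

187.8 ft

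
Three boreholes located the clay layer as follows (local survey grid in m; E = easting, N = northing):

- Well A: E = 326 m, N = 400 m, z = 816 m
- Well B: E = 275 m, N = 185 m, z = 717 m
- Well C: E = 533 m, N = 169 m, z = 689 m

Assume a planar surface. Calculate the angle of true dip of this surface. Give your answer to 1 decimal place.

25.9°

Let the plane be z = a·E + b·N + c.
Well B−Well A: −51a − 215b = −99;  Well C−Well A: 207a − 231b = −127.
Solving gives a = −0.07881, b = 0.47916.
Gradient magnitude |∇z| = √(a² + b²) = √(0.00621 + 0.22959) = 0.48560.
True dip = arctan(0.48560) = 25.9°, dipping toward S (azimuth ≈ 171°).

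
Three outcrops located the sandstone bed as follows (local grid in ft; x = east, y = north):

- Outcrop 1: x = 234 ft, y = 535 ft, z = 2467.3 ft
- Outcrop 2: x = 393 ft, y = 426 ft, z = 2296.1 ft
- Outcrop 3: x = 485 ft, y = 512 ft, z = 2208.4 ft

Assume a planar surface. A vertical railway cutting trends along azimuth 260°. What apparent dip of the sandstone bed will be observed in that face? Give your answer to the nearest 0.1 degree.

Let the plane be z = a·x + b·y + c.
Outcrop 2−Outcrop 1: 159a − 109b = −171.2;  Outcrop 3−Outcrop 1: 251a − 23b = −258.9.
Solving gives a = −1.02449, b = 0.07620.
Unit vector along 260° is (sin 260°, cos 260°) = (-0.9848, -0.1736).
Slope in that direction = a·(-0.9848) + b·(-0.1736) = 0.99570.
Apparent dip = arctan|0.99570| = 44.9° (true dip is 45.8°, so apparent ≤ true as expected).

44.9°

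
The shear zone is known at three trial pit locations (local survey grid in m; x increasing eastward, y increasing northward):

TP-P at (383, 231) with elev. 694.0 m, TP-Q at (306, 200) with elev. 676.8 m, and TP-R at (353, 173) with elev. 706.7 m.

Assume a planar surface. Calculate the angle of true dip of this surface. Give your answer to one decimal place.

30.0°

Let the plane be z = a·x + b·y + c.
TP-Q−TP-P: −77a − 31b = −17.2;  TP-R−TP-P: −30a − 58b = 12.7.
Solving gives a = 0.39347, b = −0.42248.
Gradient magnitude |∇z| = √(a² + b²) = √(0.15482 + 0.17849) = 0.57733.
True dip = arctan(0.57733) = 30.0°, dipping toward NW (azimuth ≈ 317°).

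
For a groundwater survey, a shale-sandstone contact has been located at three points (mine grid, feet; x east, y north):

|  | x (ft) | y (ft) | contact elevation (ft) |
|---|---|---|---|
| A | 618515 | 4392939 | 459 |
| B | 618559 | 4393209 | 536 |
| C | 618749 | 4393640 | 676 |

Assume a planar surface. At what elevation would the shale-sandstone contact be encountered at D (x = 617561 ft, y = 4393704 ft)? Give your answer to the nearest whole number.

Let the plane be z = a·x + b·y + c.
B−A: 44a + 270b = 77;  C−A: 234a + 701b = 217.
Solving gives a = 0.14265834, b = 0.26193716.
Then c = 459 − a·618515 − b·4392939 = −1238451.29.
At (617561, 4393704): z = 88100.2 + 1150874.3 − 1238451.29 = 523.3 ft.

523 ft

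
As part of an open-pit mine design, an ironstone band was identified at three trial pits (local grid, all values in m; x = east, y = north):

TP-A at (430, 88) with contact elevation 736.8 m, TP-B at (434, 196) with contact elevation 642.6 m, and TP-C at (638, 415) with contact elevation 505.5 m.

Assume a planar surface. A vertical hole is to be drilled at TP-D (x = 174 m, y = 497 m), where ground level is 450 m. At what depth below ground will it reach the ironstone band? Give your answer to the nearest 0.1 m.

Let the plane be z = a·x + b·y + c.
TP-B−TP-A: 4a + 108b = −94.2;  TP-C−TP-A: 208a + 327b = −231.3.
Solving gives a = 0.27524, b = −0.88242.
Then c = 736.8 − a·430 − b·88 = 696.10.
At (174, 497): z_contact = 47.89 − 438.56 + 696.10 = 305.43 m.
Depth below ground = 450 − 305.43 = 144.6 m.

144.6 m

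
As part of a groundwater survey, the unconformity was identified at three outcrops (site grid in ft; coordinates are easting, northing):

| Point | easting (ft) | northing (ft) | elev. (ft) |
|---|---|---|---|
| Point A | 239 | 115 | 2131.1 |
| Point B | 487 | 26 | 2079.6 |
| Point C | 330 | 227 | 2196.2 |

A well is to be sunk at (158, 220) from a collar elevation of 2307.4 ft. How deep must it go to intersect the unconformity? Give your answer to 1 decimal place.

Let the plane be z = a·easting + b·northing + c.
Point B−Point A: 248a − 89b = −51.5;  Point C−Point A: 91a + 112b = 65.1.
Solving gives a = 0.00072, b = 0.58066.
Then c = 2131.1 − a·239 − b·115 = 2064.15.
At (158, 220): z_contact = 0.11 + 127.75 + 2064.15 = 2192.01 ft.
Depth below ground = 2307.4 − 2192.01 = 115.4 ft.

115.4 ft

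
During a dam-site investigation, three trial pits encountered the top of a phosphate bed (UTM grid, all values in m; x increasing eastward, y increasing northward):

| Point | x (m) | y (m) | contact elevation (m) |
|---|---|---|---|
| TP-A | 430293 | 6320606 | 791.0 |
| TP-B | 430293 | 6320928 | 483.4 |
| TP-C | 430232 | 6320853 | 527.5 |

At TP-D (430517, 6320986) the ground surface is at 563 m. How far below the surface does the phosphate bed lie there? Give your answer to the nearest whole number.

34 m

Let the plane be z = a·x + b·y + c.
TP-B−TP-A: 0a + 322b = −307.6;  TP-C−TP-A: −61a + 247b = −263.5.
Solving gives a = 0.45157316, b = −0.95527950.
Then c = 791 − a·430293 − b·6320606 = 5844427.59.
At (430517, 6320986): z_contact = 194409.9 − 6038308.4 + 5844427.59 = 529.1 m.
Depth below ground = 563 − 529.1 = 34 m.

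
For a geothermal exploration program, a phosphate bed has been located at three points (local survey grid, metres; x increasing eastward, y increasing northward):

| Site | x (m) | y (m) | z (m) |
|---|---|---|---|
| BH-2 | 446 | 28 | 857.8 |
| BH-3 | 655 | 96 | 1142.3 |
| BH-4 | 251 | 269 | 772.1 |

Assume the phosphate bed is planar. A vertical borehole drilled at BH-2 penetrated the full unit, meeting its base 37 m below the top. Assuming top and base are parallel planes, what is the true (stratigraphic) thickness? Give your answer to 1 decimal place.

22.5 m

Two edge vectors: BH-2→BH-3 = (209, 68, 284.5), BH-2→BH-4 = (-195, 241, -85.7).
Normal n = (BH-2→BH-3) × (BH-2→BH-4) = (-74392.1, -37566.2, 63629).
So ∂z/∂x = −n_x/n_z = 1.16915 and ∂z/∂y = −n_y/n_z = 0.59039.
|∇z| = √(a²+b²) = 1.30977, so dip δ = arctan(1.30977) = 52.64°.
True thickness = vertical thickness × cos δ = 37 × cos 52.64° = 22.5 m.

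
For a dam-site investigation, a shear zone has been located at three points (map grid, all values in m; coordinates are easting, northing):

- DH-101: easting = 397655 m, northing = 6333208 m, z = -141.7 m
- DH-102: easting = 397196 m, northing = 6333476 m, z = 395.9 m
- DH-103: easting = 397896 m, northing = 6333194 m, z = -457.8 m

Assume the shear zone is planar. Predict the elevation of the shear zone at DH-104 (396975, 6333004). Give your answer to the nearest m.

815 m

Let the plane be z = a·easting + b·northing + c.
DH-102−DH-101: −459a + 268b = 537.6;  DH-103−DH-101: 241a − 14b = −316.1.
Solving gives a = −1.32712768, b = −0.26698360.
Then c = -141.7 − a·397655 − b·6333208 = 2218459.91.
At (396975, 6333004): z = −526836.5 − 1690808.2 + 2218459.91 = 815.2 m.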